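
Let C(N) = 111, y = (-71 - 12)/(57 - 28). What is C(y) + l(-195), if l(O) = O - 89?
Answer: -173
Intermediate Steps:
l(O) = -89 + O
y = -83/29 ≈ -2.8621
C(y) + l(-195) = 111 + (-89 - 195) = 111 - 284 = -173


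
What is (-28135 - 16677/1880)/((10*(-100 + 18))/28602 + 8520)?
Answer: -756672731577/229066926800 ≈ -3.3033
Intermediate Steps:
(-28135 - 16677/1880)/((10*(-100 + 18))/28602 + 8520) = (-28135 - 16677*1/1880)/((10*(-82))*(1/28602) + 8520) = (-28135 - 16677/1880)/(-820*1/28602 + 8520) = -52910477/(1880*(-410/14301 + 8520)) = -52910477/(1880*121844110/14301) = -52910477/1880*14301/121844110 = -756672731577/229066926800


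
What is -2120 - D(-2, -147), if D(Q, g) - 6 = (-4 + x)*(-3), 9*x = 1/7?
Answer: -44897/21 ≈ -2138.0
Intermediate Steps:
x = 1/63 (x = (1/7)/9 = (1*(⅐))/9 = (⅑)*(⅐) = 1/63 ≈ 0.015873)
D(Q, g) = 377/21 (D(Q, g) = 6 + (-4 + 1/63)*(-3) = 6 - 251/63*(-3) = 6 + 251/21 = 377/21)
-2120 - D(-2, -147) = -2120 - 1*377/21 = -2120 - 377/21 = -44897/21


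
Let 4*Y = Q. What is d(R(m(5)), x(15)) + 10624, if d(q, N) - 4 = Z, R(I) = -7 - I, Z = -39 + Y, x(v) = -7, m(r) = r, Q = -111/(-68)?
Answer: 2880319/272 ≈ 10589.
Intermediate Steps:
Q = 111/68 (Q = -111*(-1/68) = 111/68 ≈ 1.6324)
Y = 111/272 (Y = (1/4)*(111/68) = 111/272 ≈ 0.40809)
Z = -10497/272 (Z = -39 + 111/272 = -10497/272 ≈ -38.592)
d(q, N) = -9409/272 (d(q, N) = 4 - 10497/272 = -9409/272)
d(R(m(5)), x(15)) + 10624 = -9409/272 + 10624 = 2880319/272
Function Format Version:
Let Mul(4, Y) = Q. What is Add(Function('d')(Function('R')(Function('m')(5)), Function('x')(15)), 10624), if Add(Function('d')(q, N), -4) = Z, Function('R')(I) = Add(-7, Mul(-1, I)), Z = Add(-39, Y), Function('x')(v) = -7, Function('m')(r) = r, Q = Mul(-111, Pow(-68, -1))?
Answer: Rational(2880319, 272) ≈ 10589.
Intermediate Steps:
Q = Rational(111, 68) (Q = Mul(-111, Rational(-1, 68)) = Rational(111, 68) ≈ 1.6324)
Y = Rational(111, 272) (Y = Mul(Rational(1, 4), Rational(111, 68)) = Rational(111, 272) ≈ 0.40809)
Z = Rational(-10497, 272) (Z = Add(-39, Rational(111, 272)) = Rational(-10497, 272) ≈ -38.592)
Function('d')(q, N) = Rational(-9409, 272) (Function('d')(q, N) = Add(4, Rational(-10497, 272)) = Rational(-9409, 272))
Add(Function('d')(Function('R')(Function('m')(5)), Function('x')(15)), 10624) = Add(Rational(-9409, 272), 10624) = Rational(2880319, 272)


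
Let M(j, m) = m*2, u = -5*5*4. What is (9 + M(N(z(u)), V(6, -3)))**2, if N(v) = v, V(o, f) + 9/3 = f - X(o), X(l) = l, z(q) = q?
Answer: 225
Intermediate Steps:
u = -100 (u = -25*4 = -100)
V(o, f) = -3 + f - o (V(o, f) = -3 + (f - o) = -3 + f - o)
M(j, m) = 2*m
(9 + M(N(z(u)), V(6, -3)))**2 = (9 + 2*(-3 - 3 - 1*6))**2 = (9 + 2*(-3 - 3 - 6))**2 = (9 + 2*(-12))**2 = (9 - 24)**2 = (-15)**2 = 225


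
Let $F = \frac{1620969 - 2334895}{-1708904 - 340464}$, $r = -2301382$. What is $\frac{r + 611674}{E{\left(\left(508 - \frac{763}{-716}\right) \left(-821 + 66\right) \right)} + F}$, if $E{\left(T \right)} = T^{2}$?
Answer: $- \frac{221905296638188608}{19399810391379634097207} \approx -1.1439 \cdot 10^{-5}$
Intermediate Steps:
$F = \frac{356963}{1024684}$ ($F = - \frac{713926}{-2049368} = \left(-713926\right) \left(- \frac{1}{2049368}\right) = \frac{356963}{1024684} \approx 0.34836$)
$\frac{r + 611674}{E{\left(\left(508 - \frac{763}{-716}\right) \left(-821 + 66\right) \right)} + F} = \frac{-2301382 + 611674}{\left(\left(508 - \frac{763}{-716}\right) \left(-821 + 66\right)\right)^{2} + \frac{356963}{1024684}} = - \frac{1689708}{\left(\left(508 - - \frac{763}{716}\right) \left(-755\right)\right)^{2} + \frac{356963}{1024684}} = - \frac{1689708}{\left(\left(508 + \frac{763}{716}\right) \left(-755\right)\right)^{2} + \frac{356963}{1024684}} = - \frac{1689708}{\left(\frac{364491}{716} \left(-755\right)\right)^{2} + \frac{356963}{1024684}} = - \frac{1689708}{\left(- \frac{275190705}{716}\right)^{2} + \frac{356963}{1024684}} = - \frac{1689708}{\frac{75729924118397025}{512656} + \frac{356963}{1024684}} = - \frac{1689708}{\frac{19399810391379634097207}{131327600176}} = \left(-1689708\right) \frac{131327600176}{19399810391379634097207} = - \frac{221905296638188608}{19399810391379634097207}$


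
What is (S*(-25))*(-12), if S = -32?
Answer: -9600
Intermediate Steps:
(S*(-25))*(-12) = -32*(-25)*(-12) = 800*(-12) = -9600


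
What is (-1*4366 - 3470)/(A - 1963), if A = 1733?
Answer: 3918/115 ≈ 34.070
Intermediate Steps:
(-1*4366 - 3470)/(A - 1963) = (-1*4366 - 3470)/(1733 - 1963) = (-4366 - 3470)/(-230) = -7836*(-1/230) = 3918/115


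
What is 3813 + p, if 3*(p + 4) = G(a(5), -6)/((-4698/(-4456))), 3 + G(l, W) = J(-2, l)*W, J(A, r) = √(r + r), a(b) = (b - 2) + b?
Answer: 991921/261 ≈ 3800.5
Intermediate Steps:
a(b) = -2 + 2*b (a(b) = (-2 + b) + b = -2 + 2*b)
J(A, r) = √2*√r (J(A, r) = √(2*r) = √2*√r)
G(l, W) = -3 + W*√2*√l (G(l, W) = -3 + (√2*√l)*W = -3 + W*√2*√l)
p = -3272/261 (p = -4 + ((-3 - 6*√2*√(-2 + 2*5))/((-4698/(-4456))))/3 = -4 + ((-3 - 6*√2*√(-2 + 10))/((-4698*(-1/4456))))/3 = -4 + ((-3 - 6*√2*√8)/(2349/2228))/3 = -4 + ((-3 - 6*√2*2*√2)*(2228/2349))/3 = -4 + ((-3 - 24)*(2228/2349))/3 = -4 + (-27*2228/2349)/3 = -4 + (⅓)*(-2228/87) = -4 - 2228/261 = -3272/261 ≈ -12.536)
3813 + p = 3813 - 3272/261 = 991921/261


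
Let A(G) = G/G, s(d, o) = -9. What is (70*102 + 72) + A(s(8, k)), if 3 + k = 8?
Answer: 7213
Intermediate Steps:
k = 5 (k = -3 + 8 = 5)
A(G) = 1
(70*102 + 72) + A(s(8, k)) = (70*102 + 72) + 1 = (7140 + 72) + 1 = 7212 + 1 = 7213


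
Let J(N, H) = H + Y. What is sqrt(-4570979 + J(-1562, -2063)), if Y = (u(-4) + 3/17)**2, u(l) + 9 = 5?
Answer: I*sqrt(1321604913)/17 ≈ 2138.5*I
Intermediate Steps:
u(l) = -4 (u(l) = -9 + 5 = -4)
Y = 4225/289 (Y = (-4 + 3/17)**2 = (-65/17)**2 = 4225/289 ≈ 14.619)
J(N, H) = 4225/289 + H (J(N, H) = H + 4225/289 = 4225/289 + H)
sqrt(-4570979 + J(-1562, -2063)) = sqrt(-4570979 + (4225/289 - 2063)) = sqrt(-4570979 - 591982/289) = sqrt(-1321604913/289) = I*sqrt(1321604913)/17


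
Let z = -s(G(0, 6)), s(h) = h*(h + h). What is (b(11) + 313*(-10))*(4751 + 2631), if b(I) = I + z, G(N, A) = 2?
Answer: -23083514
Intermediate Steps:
s(h) = 2*h**2 (s(h) = h*(2*h) = 2*h**2)
z = -8 (z = -2*2**2 = -2*4 = -1*8 = -8)
b(I) = -8 + I (b(I) = I - 8 = -8 + I)
(b(11) + 313*(-10))*(4751 + 2631) = ((-8 + 11) + 313*(-10))*(4751 + 2631) = (3 - 3130)*7382 = -3127*7382 = -23083514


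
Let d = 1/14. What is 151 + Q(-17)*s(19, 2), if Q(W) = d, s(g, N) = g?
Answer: 2133/14 ≈ 152.36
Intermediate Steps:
d = 1/14 ≈ 0.071429
Q(W) = 1/14
151 + Q(-17)*s(19, 2) = 151 + (1/14)*19 = 151 + 19/14 = 2133/14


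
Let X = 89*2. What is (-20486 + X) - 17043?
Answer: -37351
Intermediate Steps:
X = 178
(-20486 + X) - 17043 = (-20486 + 178) - 17043 = -20308 - 17043 = -37351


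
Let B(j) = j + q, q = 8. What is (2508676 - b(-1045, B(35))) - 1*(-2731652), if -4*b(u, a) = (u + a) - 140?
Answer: 10480085/2 ≈ 5.2400e+6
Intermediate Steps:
B(j) = 8 + j (B(j) = j + 8 = 8 + j)
b(u, a) = 35 - a/4 - u/4 (b(u, a) = -((u + a) - 140)/4 = -((a + u) - 140)/4 = -(-140 + a + u)/4 = 35 - a/4 - u/4)
(2508676 - b(-1045, B(35))) - 1*(-2731652) = (2508676 - (35 - (8 + 35)/4 - ¼*(-1045))) - 1*(-2731652) = (2508676 - (35 - ¼*43 + 1045/4)) + 2731652 = (2508676 - (35 - 43/4 + 1045/4)) + 2731652 = (2508676 - 1*571/2) + 2731652 = (2508676 - 571/2) + 2731652 = 5016781/2 + 2731652 = 10480085/2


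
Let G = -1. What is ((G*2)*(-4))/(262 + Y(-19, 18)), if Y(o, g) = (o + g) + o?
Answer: 4/121 ≈ 0.033058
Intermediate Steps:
Y(o, g) = g + 2*o (Y(o, g) = (g + o) + o = g + 2*o)
((G*2)*(-4))/(262 + Y(-19, 18)) = (-1*2*(-4))/(262 + (18 + 2*(-19))) = (-2*(-4))/(262 + (18 - 38)) = 8/(262 - 20) = 8/242 = (1/242)*8 = 4/121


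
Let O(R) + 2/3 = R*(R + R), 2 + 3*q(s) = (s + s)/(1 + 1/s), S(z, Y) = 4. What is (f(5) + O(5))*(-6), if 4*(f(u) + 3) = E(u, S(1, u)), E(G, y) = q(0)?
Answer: -277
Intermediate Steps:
q(s) = -⅔ + 2*s/(3*(1 + 1/s)) (q(s) = -⅔ + ((s + s)/(1 + 1/s))/3 = -⅔ + ((2*s)/(1 + 1/s))/3 = -⅔ + (2*s/(1 + 1/s))/3 = -⅔ + 2*s/(3*(1 + 1/s)))
O(R) = -⅔ + 2*R² (O(R) = -⅔ + R*(R + R) = -⅔ + R*(2*R) = -⅔ + 2*R²)
E(G, y) = -⅔ (E(G, y) = 2*(-1 + 0² - 1*0)/(3*(1 + 0)) = (⅔)*(-1 + 0 + 0)/1 = (⅔)*1*(-1) = -⅔)
f(u) = -19/6 (f(u) = -3 + (¼)*(-⅔) = -3 - ⅙ = -19/6)
(f(5) + O(5))*(-6) = (-19/6 + (-⅔ + 2*5²))*(-6) = (-19/6 + (-⅔ + 2*25))*(-6) = (-19/6 + (-⅔ + 50))*(-6) = (-19/6 + 148/3)*(-6) = (277/6)*(-6) = -277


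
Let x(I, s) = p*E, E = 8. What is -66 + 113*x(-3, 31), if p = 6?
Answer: 5358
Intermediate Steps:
x(I, s) = 48 (x(I, s) = 6*8 = 48)
-66 + 113*x(-3, 31) = -66 + 113*48 = -66 + 5424 = 5358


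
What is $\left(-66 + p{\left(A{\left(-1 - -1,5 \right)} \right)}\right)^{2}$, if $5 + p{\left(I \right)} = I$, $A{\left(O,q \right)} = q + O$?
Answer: $4356$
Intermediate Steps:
$A{\left(O,q \right)} = O + q$
$p{\left(I \right)} = -5 + I$
$\left(-66 + p{\left(A{\left(-1 - -1,5 \right)} \right)}\right)^{2} = \left(-66 + \left(-5 + \left(\left(-1 - -1\right) + 5\right)\right)\right)^{2} = \left(-66 + \left(-5 + \left(\left(-1 + 1\right) + 5\right)\right)\right)^{2} = \left(-66 + \left(-5 + \left(0 + 5\right)\right)\right)^{2} = \left(-66 + \left(-5 + 5\right)\right)^{2} = \left(-66 + 0\right)^{2} = \left(-66\right)^{2} = 4356$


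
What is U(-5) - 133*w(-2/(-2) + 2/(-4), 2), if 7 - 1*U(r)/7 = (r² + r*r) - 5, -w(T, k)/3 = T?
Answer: -133/2 ≈ -66.500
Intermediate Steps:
w(T, k) = -3*T
U(r) = 84 - 14*r² (U(r) = 49 - 7*((r² + r*r) - 5) = 49 - 7*((r² + r²) - 5) = 49 - 7*(2*r² - 5) = 49 - 7*(-5 + 2*r²) = 49 + (35 - 14*r²) = 84 - 14*r²)
U(-5) - 133*w(-2/(-2) + 2/(-4), 2) = (84 - 14*(-5)²) - (-399)*(-2/(-2) + 2/(-4)) = (84 - 14*25) - (-399)*(-2*(-½) + 2*(-¼)) = (84 - 350) - (-399)*(1 - ½) = -266 - (-399)/2 = -266 - 133*(-3/2) = -266 + 399/2 = -133/2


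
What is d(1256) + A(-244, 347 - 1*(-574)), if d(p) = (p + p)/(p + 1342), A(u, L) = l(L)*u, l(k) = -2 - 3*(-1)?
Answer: -315700/1299 ≈ -243.03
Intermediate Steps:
l(k) = 1 (l(k) = -2 + 3 = 1)
A(u, L) = u (A(u, L) = 1*u = u)
d(p) = 2*p/(1342 + p) (d(p) = (2*p)/(1342 + p) = 2*p/(1342 + p))
d(1256) + A(-244, 347 - 1*(-574)) = 2*1256/(1342 + 1256) - 244 = 2*1256/2598 - 244 = 2*1256*(1/2598) - 244 = 1256/1299 - 244 = -315700/1299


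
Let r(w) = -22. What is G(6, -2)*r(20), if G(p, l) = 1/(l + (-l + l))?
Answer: 11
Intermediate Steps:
G(p, l) = 1/l (G(p, l) = 1/(l + 0) = 1/l)
G(6, -2)*r(20) = -22/(-2) = -½*(-22) = 11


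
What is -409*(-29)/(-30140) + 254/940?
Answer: -174689/1416580 ≈ -0.12332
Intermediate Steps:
-409*(-29)/(-30140) + 254/940 = 11861*(-1/30140) + 254*(1/940) = -11861/30140 + 127/470 = -174689/1416580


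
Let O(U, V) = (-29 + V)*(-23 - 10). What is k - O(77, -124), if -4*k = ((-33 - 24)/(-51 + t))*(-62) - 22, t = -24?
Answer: -125793/25 ≈ -5031.7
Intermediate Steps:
O(U, V) = 957 - 33*V (O(U, V) = (-29 + V)*(-33) = 957 - 33*V)
k = 432/25 (k = -(((-33 - 24)/(-51 - 24))*(-62) - 22)/4 = -(-57/(-75)*(-62) - 22)/4 = -(-57*(-1/75)*(-62) - 22)/4 = -((19/25)*(-62) - 22)/4 = -(-1178/25 - 22)/4 = -¼*(-1728/25) = 432/25 ≈ 17.280)
k - O(77, -124) = 432/25 - (957 - 33*(-124)) = 432/25 - (957 + 4092) = 432/25 - 1*5049 = 432/25 - 5049 = -125793/25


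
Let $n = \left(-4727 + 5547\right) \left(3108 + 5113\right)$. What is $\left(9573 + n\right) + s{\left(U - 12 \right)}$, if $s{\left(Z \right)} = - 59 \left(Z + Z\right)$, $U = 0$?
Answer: $6752209$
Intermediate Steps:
$s{\left(Z \right)} = - 118 Z$ ($s{\left(Z \right)} = - 59 \cdot 2 Z = - 118 Z$)
$n = 6741220$ ($n = 820 \cdot 8221 = 6741220$)
$\left(9573 + n\right) + s{\left(U - 12 \right)} = \left(9573 + 6741220\right) - 118 \left(0 - 12\right) = 6750793 - 118 \left(0 - 12\right) = 6750793 - -1416 = 6750793 + 1416 = 6752209$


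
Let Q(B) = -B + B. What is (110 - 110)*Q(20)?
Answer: 0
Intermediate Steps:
Q(B) = 0
(110 - 110)*Q(20) = (110 - 110)*0 = 0*0 = 0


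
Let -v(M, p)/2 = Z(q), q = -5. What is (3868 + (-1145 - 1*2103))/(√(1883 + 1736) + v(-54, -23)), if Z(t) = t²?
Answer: 31000/1119 + 620*√3619/1119 ≈ 61.035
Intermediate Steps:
v(M, p) = -50 (v(M, p) = -2*(-5)² = -2*25 = -50)
(3868 + (-1145 - 1*2103))/(√(1883 + 1736) + v(-54, -23)) = (3868 + (-1145 - 1*2103))/(√(1883 + 1736) - 50) = (3868 + (-1145 - 2103))/(√3619 - 50) = (3868 - 3248)/(-50 + √3619) = 620/(-50 + √3619)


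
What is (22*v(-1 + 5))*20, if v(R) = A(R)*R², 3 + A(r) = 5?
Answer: 14080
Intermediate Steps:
A(r) = 2 (A(r) = -3 + 5 = 2)
v(R) = 2*R²
(22*v(-1 + 5))*20 = (22*(2*(-1 + 5)²))*20 = (22*(2*4²))*20 = (22*(2*16))*20 = (22*32)*20 = 704*20 = 14080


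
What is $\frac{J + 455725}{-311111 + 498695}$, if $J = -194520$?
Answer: $\frac{261205}{187584} \approx 1.3925$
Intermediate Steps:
$\frac{J + 455725}{-311111 + 498695} = \frac{-194520 + 455725}{-311111 + 498695} = \frac{261205}{187584}$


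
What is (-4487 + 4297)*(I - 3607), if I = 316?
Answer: 625290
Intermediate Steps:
(-4487 + 4297)*(I - 3607) = (-4487 + 4297)*(316 - 3607) = -190*(-3291) = 625290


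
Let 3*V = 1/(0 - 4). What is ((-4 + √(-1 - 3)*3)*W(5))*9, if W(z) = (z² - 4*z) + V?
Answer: -177 + 531*I/2 ≈ -177.0 + 265.5*I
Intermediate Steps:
V = -1/12 (V = 1/(3*(0 - 4)) = (⅓)/(-4) = (⅓)*(-¼) = -1/12 ≈ -0.083333)
W(z) = -1/12 + z² - 4*z (W(z) = (z² - 4*z) - 1/12 = -1/12 + z² - 4*z)
((-4 + √(-1 - 3)*3)*W(5))*9 = ((-4 + √(-1 - 3)*3)*(-1/12 + 5² - 4*5))*9 = ((-4 + √(-4)*3)*(-1/12 + 25 - 20))*9 = ((-4 + (2*I)*3)*(59/12))*9 = ((-4 + 6*I)*(59/12))*9 = (-59/3 + 59*I/2)*9 = -177 + 531*I/2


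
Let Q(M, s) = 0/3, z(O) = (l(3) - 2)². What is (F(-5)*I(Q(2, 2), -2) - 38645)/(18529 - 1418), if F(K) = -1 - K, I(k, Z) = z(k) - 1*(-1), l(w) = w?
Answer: -38637/17111 ≈ -2.2580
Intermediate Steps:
z(O) = 1 (z(O) = (3 - 2)² = 1² = 1)
Q(M, s) = 0 (Q(M, s) = 0*(⅓) = 0)
I(k, Z) = 2 (I(k, Z) = 1 - 1*(-1) = 1 + 1 = 2)
(F(-5)*I(Q(2, 2), -2) - 38645)/(18529 - 1418) = ((-1 - 1*(-5))*2 - 38645)/(18529 - 1418) = ((-1 + 5)*2 - 38645)/17111 = (4*2 - 38645)*(1/17111) = (8 - 38645)*(1/17111) = -38637*1/17111 = -38637/17111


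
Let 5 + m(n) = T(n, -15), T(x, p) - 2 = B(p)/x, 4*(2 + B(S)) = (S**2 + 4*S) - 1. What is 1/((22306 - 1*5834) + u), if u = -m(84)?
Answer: 28/461287 ≈ 6.0700e-5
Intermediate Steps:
B(S) = -9/4 + S + S**2/4 (B(S) = -2 + ((S**2 + 4*S) - 1)/4 = -2 + (-1 + S**2 + 4*S)/4 = -2 + (-1/4 + S + S**2/4) = -9/4 + S + S**2/4)
T(x, p) = 2 + (-9/4 + p + p**2/4)/x
m(n) = -5 + (156 + 8*n)/(4*n) (m(n) = -5 + (-9 + (-15)**2 + 4*(-15) + 8*n)/(4*n) = -5 + (-9 + 225 - 60 + 8*n)/(4*n) = -5 + (156 + 8*n)/(4*n))
u = 71/28 (u = -(-3 + 39/84) = -(-3 + 39*(1/84)) = -(-3 + 13/28) = -1*(-71/28) = 71/28 ≈ 2.5357)
1/((22306 - 1*5834) + u) = 1/((22306 - 1*5834) + 71/28) = 1/((22306 - 5834) + 71/28) = 1/(16472 + 71/28) = 1/(461287/28) = 28/461287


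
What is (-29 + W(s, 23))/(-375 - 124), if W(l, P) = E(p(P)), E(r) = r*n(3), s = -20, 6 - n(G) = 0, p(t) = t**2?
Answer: -3145/499 ≈ -6.3026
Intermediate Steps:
n(G) = 6 (n(G) = 6 - 1*0 = 6 + 0 = 6)
E(r) = 6*r (E(r) = r*6 = 6*r)
W(l, P) = 6*P**2
(-29 + W(s, 23))/(-375 - 124) = (-29 + 6*23**2)/(-375 - 124) = (-29 + 6*529)/(-499) = (-29 + 3174)*(-1/499) = 3145*(-1/499) = -3145/499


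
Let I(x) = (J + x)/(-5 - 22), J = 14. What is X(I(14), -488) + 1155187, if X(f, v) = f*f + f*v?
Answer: 842501035/729 ≈ 1.1557e+6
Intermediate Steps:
I(x) = -14/27 - x/27 (I(x) = (14 + x)/(-5 - 22) = (14 + x)/(-27) = (14 + x)*(-1/27) = -14/27 - x/27)
X(f, v) = f² + f*v
X(I(14), -488) + 1155187 = (-14/27 - 1/27*14)*((-14/27 - 1/27*14) - 488) + 1155187 = (-14/27 - 14/27)*((-14/27 - 14/27) - 488) + 1155187 = -28*(-28/27 - 488)/27 + 1155187 = -28/27*(-13204/27) + 1155187 = 369712/729 + 1155187 = 842501035/729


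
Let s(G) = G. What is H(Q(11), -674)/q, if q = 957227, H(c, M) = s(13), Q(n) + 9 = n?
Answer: 13/957227 ≈ 1.3581e-5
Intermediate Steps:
Q(n) = -9 + n
H(c, M) = 13
H(Q(11), -674)/q = 13/957227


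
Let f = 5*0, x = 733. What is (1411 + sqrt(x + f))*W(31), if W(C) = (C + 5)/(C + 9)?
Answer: 12699/10 + 9*sqrt(733)/10 ≈ 1294.3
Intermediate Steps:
f = 0
W(C) = (5 + C)/(9 + C)
(1411 + sqrt(x + f))*W(31) = (1411 + sqrt(733 + 0))*((5 + 31)/(9 + 31)) = (1411 + sqrt(733))*(36/40) = (1411 + sqrt(733))*((1/40)*36) = (1411 + sqrt(733))*(9/10) = 12699/10 + 9*sqrt(733)/10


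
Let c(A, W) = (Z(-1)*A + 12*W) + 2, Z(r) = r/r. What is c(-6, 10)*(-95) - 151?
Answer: -11171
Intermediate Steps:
Z(r) = 1
c(A, W) = 2 + A + 12*W (c(A, W) = (1*A + 12*W) + 2 = (A + 12*W) + 2 = 2 + A + 12*W)
c(-6, 10)*(-95) - 151 = (2 - 6 + 12*10)*(-95) - 151 = (2 - 6 + 120)*(-95) - 151 = 116*(-95) - 151 = -11020 - 151 = -11171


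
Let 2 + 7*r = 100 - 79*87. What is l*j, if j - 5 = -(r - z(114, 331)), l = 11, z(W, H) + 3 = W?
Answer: 83457/7 ≈ 11922.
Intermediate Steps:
z(W, H) = -3 + W
r = -6775/7 (r = -2/7 + (100 - 79*87)/7 = -2/7 + (100 - 6873)/7 = -2/7 + (⅐)*(-6773) = -2/7 - 6773/7 = -6775/7 ≈ -967.86)
j = 7587/7 (j = 5 - (-6775/7 - (-3 + 114)) = 5 - (-6775/7 - 1*111) = 5 - (-6775/7 - 111) = 5 - 1*(-7552/7) = 5 + 7552/7 = 7587/7 ≈ 1083.9)
l*j = 11*(7587/7) = 83457/7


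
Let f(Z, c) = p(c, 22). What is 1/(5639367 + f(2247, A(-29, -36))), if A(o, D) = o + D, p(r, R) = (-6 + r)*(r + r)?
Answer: 1/5648597 ≈ 1.7704e-7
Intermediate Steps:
p(r, R) = 2*r*(-6 + r) (p(r, R) = (-6 + r)*(2*r) = 2*r*(-6 + r))
A(o, D) = D + o
f(Z, c) = 2*c*(-6 + c)
1/(5639367 + f(2247, A(-29, -36))) = 1/(5639367 + 2*(-36 - 29)*(-6 + (-36 - 29))) = 1/(5639367 + 2*(-65)*(-6 - 65)) = 1/(5639367 + 2*(-65)*(-71)) = 1/(5639367 + 9230) = 1/5648597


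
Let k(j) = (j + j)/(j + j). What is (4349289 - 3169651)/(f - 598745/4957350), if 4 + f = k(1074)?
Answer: -1169575687860/3094159 ≈ -3.7799e+5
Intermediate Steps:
k(j) = 1 (k(j) = (2*j)/((2*j)) = (2*j)*(1/(2*j)) = 1)
f = -3 (f = -4 + 1 = -3)
(4349289 - 3169651)/(f - 598745/4957350) = (4349289 - 3169651)/(-3 - 598745/4957350) = 1179638/(-3 - 598745*1/4957350) = 1179638/(-3 - 119749/991470) = 1179638/(-3094159/991470) = 1179638*(-991470/3094159) = -1169575687860/3094159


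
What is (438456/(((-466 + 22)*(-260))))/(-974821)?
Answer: -18269/4688889010 ≈ -3.8962e-6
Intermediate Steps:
(438456/(((-466 + 22)*(-260))))/(-974821) = (438456/((-444*(-260))))*(-1/974821) = (438456/115440)*(-1/974821) = (438456*(1/115440))*(-1/974821) = (18269/4810)*(-1/974821) = -18269/4688889010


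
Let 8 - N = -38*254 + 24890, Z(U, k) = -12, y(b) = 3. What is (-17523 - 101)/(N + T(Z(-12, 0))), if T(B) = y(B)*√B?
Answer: 16775845/14497063 + 6609*I*√3/14497063 ≈ 1.1572 + 0.00078962*I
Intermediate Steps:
N = -15230 (N = 8 - (-38*254 + 24890) = 8 - (-9652 + 24890) = 8 - 1*15238 = 8 - 15238 = -15230)
T(B) = 3*√B
(-17523 - 101)/(N + T(Z(-12, 0))) = (-17523 - 101)/(-15230 + 3*√(-12)) = -17624/(-15230 + 3*(2*I*√3)) = -17624/(-15230 + 6*I*√3)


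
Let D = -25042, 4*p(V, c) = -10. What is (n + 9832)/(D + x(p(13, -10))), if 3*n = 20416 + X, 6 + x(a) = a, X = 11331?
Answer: -122486/150303 ≈ -0.81493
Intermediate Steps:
p(V, c) = -5/2 (p(V, c) = (¼)*(-10) = -5/2)
x(a) = -6 + a
n = 31747/3 (n = (20416 + 11331)/3 = (⅓)*31747 = 31747/3 ≈ 10582.)
(n + 9832)/(D + x(p(13, -10))) = (31747/3 + 9832)/(-25042 + (-6 - 5/2)) = 61243/(3*(-25042 - 17/2)) = 61243/(3*(-50101/2)) = (61243/3)*(-2/50101) = -122486/150303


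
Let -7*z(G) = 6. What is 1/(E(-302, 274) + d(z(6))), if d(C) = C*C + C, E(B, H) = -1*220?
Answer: -49/10786 ≈ -0.0045429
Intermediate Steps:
E(B, H) = -220
z(G) = -6/7 (z(G) = -⅐*6 = -6/7)
d(C) = C + C² (d(C) = C² + C = C + C²)
1/(E(-302, 274) + d(z(6))) = 1/(-220 - 6*(1 - 6/7)/7) = 1/(-220 - 6/7*⅐) = 1/(-220 - 6/49) = 1/(-10786/49) = -49/10786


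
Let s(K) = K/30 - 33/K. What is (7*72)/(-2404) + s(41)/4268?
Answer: -661039349/3155033640 ≈ -0.20952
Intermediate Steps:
s(K) = -33/K + K/30 (s(K) = K*(1/30) - 33/K = K/30 - 33/K = -33/K + K/30)
(7*72)/(-2404) + s(41)/4268 = (7*72)/(-2404) + (-33/41 + (1/30)*41)/4268 = 504*(-1/2404) + (-33*1/41 + 41/30)*(1/4268) = -126/601 + (-33/41 + 41/30)*(1/4268) = -126/601 + (691/1230)*(1/4268) = -126/601 + 691/5249640 = -661039349/3155033640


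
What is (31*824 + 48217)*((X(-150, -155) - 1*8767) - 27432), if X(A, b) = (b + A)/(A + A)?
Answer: -53399988973/20 ≈ -2.6700e+9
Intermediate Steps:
X(A, b) = (A + b)/(2*A) (X(A, b) = (A + b)/((2*A)) = (A + b)*(1/(2*A)) = (A + b)/(2*A))
(31*824 + 48217)*((X(-150, -155) - 1*8767) - 27432) = (31*824 + 48217)*(((½)*(-150 - 155)/(-150) - 1*8767) - 27432) = (25544 + 48217)*(((½)*(-1/150)*(-305) - 8767) - 27432) = 73761*((61/60 - 8767) - 27432) = 73761*(-525959/60 - 27432) = 73761*(-2171879/60) = -53399988973/20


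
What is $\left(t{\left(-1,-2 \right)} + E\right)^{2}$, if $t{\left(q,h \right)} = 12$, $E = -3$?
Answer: $81$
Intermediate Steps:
$\left(t{\left(-1,-2 \right)} + E\right)^{2} = \left(12 - 3\right)^{2} = 9^{2} = 81$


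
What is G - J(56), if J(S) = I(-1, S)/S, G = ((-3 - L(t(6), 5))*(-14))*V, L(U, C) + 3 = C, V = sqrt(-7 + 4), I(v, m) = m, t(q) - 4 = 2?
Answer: -1 + 70*I*sqrt(3) ≈ -1.0 + 121.24*I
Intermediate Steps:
t(q) = 6 (t(q) = 4 + 2 = 6)
V = I*sqrt(3) (V = sqrt(-3) = I*sqrt(3) ≈ 1.732*I)
L(U, C) = -3 + C
G = 70*I*sqrt(3) (G = ((-3 - (-3 + 5))*(-14))*(I*sqrt(3)) = ((-3 - 1*2)*(-14))*(I*sqrt(3)) = ((-3 - 2)*(-14))*(I*sqrt(3)) = (-5*(-14))*(I*sqrt(3)) = 70*(I*sqrt(3)) = 70*I*sqrt(3) ≈ 121.24*I)
J(S) = 1 (J(S) = S/S = 1)
G - J(56) = 70*I*sqrt(3) - 1*1 = 70*I*sqrt(3) - 1 = -1 + 70*I*sqrt(3)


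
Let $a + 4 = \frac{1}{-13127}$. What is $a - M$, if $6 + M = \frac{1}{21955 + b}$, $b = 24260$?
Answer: $\frac{1213269268}{606664305} \approx 1.9999$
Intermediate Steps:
$a = - \frac{52509}{13127}$ ($a = -4 + \frac{1}{-13127} = -4 - \frac{1}{13127} = - \frac{52509}{13127} \approx -4.0001$)
$M = - \frac{277289}{46215}$ ($M = -6 + \frac{1}{21955 + 24260} = -6 + \frac{1}{46215} = - \frac{277289}{46215} \approx -6.0$)
$a - M = - \frac{52509}{13127} - - \frac{277289}{46215} = - \frac{52509}{13127} + \frac{277289}{46215} = \frac{1213269268}{606664305}$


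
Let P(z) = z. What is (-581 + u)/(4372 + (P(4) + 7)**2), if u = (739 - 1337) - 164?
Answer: -1343/4493 ≈ -0.29891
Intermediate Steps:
u = -762 (u = -598 - 164 = -762)
(-581 + u)/(4372 + (P(4) + 7)**2) = (-581 - 762)/(4372 + (4 + 7)**2) = -1343/(4372 + 11**2) = -1343/(4372 + 121) = -1343/4493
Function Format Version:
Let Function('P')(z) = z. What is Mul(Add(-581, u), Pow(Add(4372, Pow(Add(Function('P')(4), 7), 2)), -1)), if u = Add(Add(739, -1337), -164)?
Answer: Rational(-1343, 4493) ≈ -0.29891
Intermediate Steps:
u = -762 (u = Add(-598, -164) = -762)
Mul(Add(-581, u), Pow(Add(4372, Pow(Add(Function('P')(4), 7), 2)), -1)) = Mul(Add(-581, -762), Pow(Add(4372, Pow(Add(4, 7), 2)), -1)) = Mul(-1343, Pow(Add(4372, Pow(11, 2)), -1)) = Mul(-1343, Pow(Add(4372, 121), -1)) = Mul(-1343, Pow(4493, -1)) = Mul(-1343, Rational(1, 4493)) = Rational(-1343, 4493)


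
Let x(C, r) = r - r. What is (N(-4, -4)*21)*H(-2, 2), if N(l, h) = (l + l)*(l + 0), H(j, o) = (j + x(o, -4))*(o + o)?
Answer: -5376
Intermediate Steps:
x(C, r) = 0
H(j, o) = 2*j*o (H(j, o) = (j + 0)*(o + o) = j*(2*o) = 2*j*o)
N(l, h) = 2*l² (N(l, h) = (2*l)*l = 2*l²)
(N(-4, -4)*21)*H(-2, 2) = ((2*(-4)²)*21)*(2*(-2)*2) = ((2*16)*21)*(-8) = (32*21)*(-8) = 672*(-8) = -5376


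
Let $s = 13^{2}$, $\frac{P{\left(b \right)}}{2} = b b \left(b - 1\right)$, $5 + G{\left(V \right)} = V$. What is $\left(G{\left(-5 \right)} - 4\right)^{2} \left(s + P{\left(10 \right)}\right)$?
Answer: $385924$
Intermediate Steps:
$G{\left(V \right)} = -5 + V$
$P{\left(b \right)} = 2 b^{2} \left(-1 + b\right)$ ($P{\left(b \right)} = 2 b b \left(b - 1\right) = 2 b b \left(-1 + b\right) = 2 b^{2} \left(-1 + b\right)$)
$s = 169$
$\left(G{\left(-5 \right)} - 4\right)^{2} \left(s + P{\left(10 \right)}\right) = \left(\left(-5 - 5\right) - 4\right)^{2} \left(169 + 2 \cdot 10^{2} \left(-1 + 10\right)\right) = \left(-10 - 4\right)^{2} \left(169 + 2 \cdot 100 \cdot 9\right) = \left(-14\right)^{2} \left(169 + 1800\right) = 196 \cdot 1969 = 385924$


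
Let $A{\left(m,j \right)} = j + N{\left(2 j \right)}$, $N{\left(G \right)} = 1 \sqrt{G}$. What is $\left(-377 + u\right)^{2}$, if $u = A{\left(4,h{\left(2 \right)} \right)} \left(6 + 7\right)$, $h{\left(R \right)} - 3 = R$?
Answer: $99034 - 8112 \sqrt{10} \approx 73382.0$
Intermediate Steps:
$h{\left(R \right)} = 3 + R$
$N{\left(G \right)} = \sqrt{G}$
$A{\left(m,j \right)} = j + \sqrt{2} \sqrt{j}$ ($A{\left(m,j \right)} = j + \sqrt{2 j} = j + \sqrt{2} \sqrt{j}$)
$u = 65 + 13 \sqrt{10}$ ($u = \left(\left(3 + 2\right) + \sqrt{2} \sqrt{3 + 2}\right) \left(6 + 7\right) = \left(5 + \sqrt{2} \sqrt{5}\right) 13 = \left(5 + \sqrt{10}\right) 13 = 65 + 13 \sqrt{10} \approx 106.11$)
$\left(-377 + u\right)^{2} = \left(-377 + \left(65 + 13 \sqrt{10}\right)\right)^{2} = \left(-312 + 13 \sqrt{10}\right)^{2}$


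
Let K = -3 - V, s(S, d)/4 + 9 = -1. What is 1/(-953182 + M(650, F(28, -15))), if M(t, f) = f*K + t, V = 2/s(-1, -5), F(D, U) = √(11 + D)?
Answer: -381012800/362926884273841 + 1180*√39/362926884273841 ≈ -1.0498e-6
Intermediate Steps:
s(S, d) = -40 (s(S, d) = -36 + 4*(-1) = -36 - 4 = -40)
V = -1/20 (V = 2/(-40) = 2*(-1/40) = -1/20 ≈ -0.050000)
K = -59/20 (K = -3 - 1*(-1/20) = -3 + 1/20 = -59/20 ≈ -2.9500)
M(t, f) = t - 59*f/20 (M(t, f) = f*(-59/20) + t = -59*f/20 + t = t - 59*f/20)
1/(-953182 + M(650, F(28, -15))) = 1/(-953182 + (650 - 59*√(11 + 28)/20)) = 1/(-953182 + (650 - 59*√39/20)) = 1/(-952532 - 59*√39/20)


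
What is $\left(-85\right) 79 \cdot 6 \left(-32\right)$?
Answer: $1289280$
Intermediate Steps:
$\left(-85\right) 79 \cdot 6 \left(-32\right) = \left(-6715\right) \left(-192\right) = 1289280$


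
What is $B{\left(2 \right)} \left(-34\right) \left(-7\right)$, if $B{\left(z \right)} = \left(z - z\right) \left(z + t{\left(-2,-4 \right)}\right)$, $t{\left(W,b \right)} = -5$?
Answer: $0$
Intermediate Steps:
$B{\left(z \right)} = 0$ ($B{\left(z \right)} = \left(z - z\right) \left(z - 5\right) = 0 \left(-5 + z\right) = 0$)
$B{\left(2 \right)} \left(-34\right) \left(-7\right) = 0 \left(-34\right) \left(-7\right) = 0 \left(-7\right) = 0$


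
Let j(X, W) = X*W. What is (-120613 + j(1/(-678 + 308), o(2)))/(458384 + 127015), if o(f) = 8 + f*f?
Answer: -22313411/108298815 ≈ -0.20604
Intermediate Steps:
o(f) = 8 + f²
j(X, W) = W*X
(-120613 + j(1/(-678 + 308), o(2)))/(458384 + 127015) = (-120613 + (8 + 2²)/(-678 + 308))/(458384 + 127015) = (-120613 + (8 + 4)/(-370))/585399 = (-120613 + 12*(-1/370))*(1/585399) = (-120613 - 6/185)*(1/585399) = -22313411/185*1/585399 = -22313411/108298815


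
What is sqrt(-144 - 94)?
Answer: I*sqrt(238) ≈ 15.427*I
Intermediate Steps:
sqrt(-144 - 94) = sqrt(-238) = I*sqrt(238)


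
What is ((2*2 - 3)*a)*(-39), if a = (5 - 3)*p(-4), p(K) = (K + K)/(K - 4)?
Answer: -78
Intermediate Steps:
p(K) = 2*K/(-4 + K) (p(K) = (2*K)/(-4 + K) = 2*K/(-4 + K))
a = 2 (a = (5 - 3)*(2*(-4)/(-4 - 4)) = 2*(2*(-4)/(-8)) = 2*(2*(-4)*(-⅛)) = 2*1 = 2)
((2*2 - 3)*a)*(-39) = ((2*2 - 3)*2)*(-39) = ((4 - 3)*2)*(-39) = (1*2)*(-39) = 2*(-39) = -78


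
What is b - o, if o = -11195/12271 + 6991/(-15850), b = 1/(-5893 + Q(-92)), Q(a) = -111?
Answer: 790111139947/583875040700 ≈ 1.3532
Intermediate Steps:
b = -1/6004 (b = 1/(-5893 - 111) = 1/(-6004) = -1/6004 ≈ -0.00016656)
o = -263227311/194495350 (o = -11195*1/12271 + 6991*(-1/15850) = -11195/12271 - 6991/15850 = -263227311/194495350 ≈ -1.3534)
b - o = -1/6004 - 1*(-263227311/194495350) = -1/6004 + 263227311/194495350 = 790111139947/583875040700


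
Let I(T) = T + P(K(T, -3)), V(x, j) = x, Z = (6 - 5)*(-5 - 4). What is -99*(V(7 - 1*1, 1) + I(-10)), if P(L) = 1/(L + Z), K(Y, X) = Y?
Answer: 7623/19 ≈ 401.21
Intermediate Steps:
Z = -9 (Z = 1*(-9) = -9)
P(L) = 1/(-9 + L) (P(L) = 1/(L - 9) = 1/(-9 + L))
I(T) = T + 1/(-9 + T)
-99*(V(7 - 1*1, 1) + I(-10)) = -99*((7 - 1*1) + (1 - 10*(-9 - 10))/(-9 - 10)) = -99*((7 - 1) + (1 - 10*(-19))/(-19)) = -99*(6 - (1 + 190)/19) = -99*(6 - 1/19*191) = -99*(6 - 191/19) = -99*(-77/19) = 7623/19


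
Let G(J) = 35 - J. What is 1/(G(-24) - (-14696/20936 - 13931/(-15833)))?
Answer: 41434961/2437290493 ≈ 0.017000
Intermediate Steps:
1/(G(-24) - (-14696/20936 - 13931/(-15833))) = 1/((35 - 1*(-24)) - (-14696/20936 - 13931/(-15833))) = 1/((35 + 24) - (-14696*1/20936 - 13931*(-1/15833))) = 1/(59 - (-1837/2617 + 13931/15833)) = 1/(59 - 1*7372206/41434961) = 1/(59 - 7372206/41434961) = 1/(2437290493/41434961) = 41434961/2437290493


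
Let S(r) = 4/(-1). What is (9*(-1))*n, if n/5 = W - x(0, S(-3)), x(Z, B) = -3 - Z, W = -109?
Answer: 4770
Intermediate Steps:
S(r) = -4 (S(r) = 4*(-1) = -4)
n = -530 (n = 5*(-109 - (-3 - 1*0)) = 5*(-109 - (-3 + 0)) = 5*(-109 - 1*(-3)) = 5*(-109 + 3) = 5*(-106) = -530)
(9*(-1))*n = (9*(-1))*(-530) = -9*(-530) = 4770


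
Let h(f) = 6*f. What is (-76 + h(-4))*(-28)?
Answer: 2800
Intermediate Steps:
(-76 + h(-4))*(-28) = (-76 + 6*(-4))*(-28) = (-76 - 24)*(-28) = -100*(-28) = 2800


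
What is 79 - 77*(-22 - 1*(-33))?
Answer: -768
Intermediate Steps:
79 - 77*(-22 - 1*(-33)) = 79 - 77*(-22 + 33) = 79 - 77*11 = 79 - 847 = -768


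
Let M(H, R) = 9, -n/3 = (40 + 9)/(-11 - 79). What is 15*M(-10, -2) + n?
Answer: 4099/30 ≈ 136.63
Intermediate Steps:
n = 49/30 (n = -3*(40 + 9)/(-11 - 79) = -147/(-90) = -147*(-1)/90 = -3*(-49/90) = 49/30 ≈ 1.6333)
15*M(-10, -2) + n = 15*9 + 49/30 = 135 + 49/30 = 4099/30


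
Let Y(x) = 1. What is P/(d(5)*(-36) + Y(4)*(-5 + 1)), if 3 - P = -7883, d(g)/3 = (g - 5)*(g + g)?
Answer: -3943/2 ≈ -1971.5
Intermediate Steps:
d(g) = 6*g*(-5 + g) (d(g) = 3*((g - 5)*(g + g)) = 3*((-5 + g)*(2*g)) = 3*(2*g*(-5 + g)) = 6*g*(-5 + g))
P = 7886 (P = 3 - 1*(-7883) = 3 + 7883 = 7886)
P/(d(5)*(-36) + Y(4)*(-5 + 1)) = 7886/((6*5*(-5 + 5))*(-36) + 1*(-5 + 1)) = 7886/((6*5*0)*(-36) + 1*(-4)) = 7886/(0*(-36) - 4) = 7886/(0 - 4) = 7886/(-4) = 7886*(-¼) = -3943/2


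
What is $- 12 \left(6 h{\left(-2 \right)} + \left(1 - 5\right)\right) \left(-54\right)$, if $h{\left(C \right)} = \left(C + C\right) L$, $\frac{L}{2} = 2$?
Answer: $-64800$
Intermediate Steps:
$L = 4$ ($L = 2 \cdot 2 = 4$)
$h{\left(C \right)} = 8 C$ ($h{\left(C \right)} = \left(C + C\right) 4 = 2 C 4 = 8 C$)
$- 12 \left(6 h{\left(-2 \right)} + \left(1 - 5\right)\right) \left(-54\right) = - 12 \left(6 \cdot 8 \left(-2\right) + \left(1 - 5\right)\right) \left(-54\right) = - 12 \left(6 \left(-16\right) - 4\right) \left(-54\right) = - 12 \left(-96 - 4\right) \left(-54\right) = \left(-12\right) \left(-100\right) \left(-54\right) = 1200 \left(-54\right) = -64800$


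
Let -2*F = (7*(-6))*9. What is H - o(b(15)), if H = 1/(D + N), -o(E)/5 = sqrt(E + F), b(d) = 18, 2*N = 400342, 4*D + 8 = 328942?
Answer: 2/564809 + 15*sqrt(23) ≈ 71.938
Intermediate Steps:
D = 164467/2 (D = -2 + (1/4)*328942 = -2 + 164471/2 = 164467/2 ≈ 82234.)
F = 189 (F = -7*(-6)*9/2 = -(-21)*9 = -1/2*(-378) = 189)
N = 200171 (N = (1/2)*400342 = 200171)
o(E) = -5*sqrt(189 + E) (o(E) = -5*sqrt(E + 189) = -5*sqrt(189 + E))
H = 2/564809 (H = 1/(164467/2 + 200171) = 1/(564809/2) = 2/564809 ≈ 3.5410e-6)
H - o(b(15)) = 2/564809 - (-5)*sqrt(189 + 18) = 2/564809 - (-5)*sqrt(207) = 2/564809 - (-5)*3*sqrt(23) = 2/564809 - (-15)*sqrt(23) = 2/564809 + 15*sqrt(23)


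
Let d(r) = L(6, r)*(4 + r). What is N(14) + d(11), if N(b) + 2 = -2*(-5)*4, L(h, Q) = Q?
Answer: 203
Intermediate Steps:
N(b) = 38 (N(b) = -2 - 2*(-5)*4 = -2 + 10*4 = -2 + 40 = 38)
d(r) = r*(4 + r)
N(14) + d(11) = 38 + 11*(4 + 11) = 38 + 11*15 = 38 + 165 = 203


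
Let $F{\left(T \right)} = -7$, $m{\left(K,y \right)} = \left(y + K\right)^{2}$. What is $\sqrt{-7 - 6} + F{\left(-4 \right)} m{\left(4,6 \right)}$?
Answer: $-700 + i \sqrt{13} \approx -700.0 + 3.6056 i$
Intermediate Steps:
$m{\left(K,y \right)} = \left(K + y\right)^{2}$
$\sqrt{-7 - 6} + F{\left(-4 \right)} m{\left(4,6 \right)} = \sqrt{-7 - 6} - 7 \left(4 + 6\right)^{2} = \sqrt{-13} - 7 \cdot 10^{2} = i \sqrt{13} - 700 = -700 + i \sqrt{13}$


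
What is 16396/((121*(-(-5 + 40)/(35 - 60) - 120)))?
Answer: -81980/71753 ≈ -1.1425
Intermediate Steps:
16396/((121*(-(-5 + 40)/(35 - 60) - 120))) = 16396/((121*(-35/(-25) - 120))) = 16396/((121*(-35*(-1)/25 - 120))) = 16396/((121*(-1*(-7/5) - 120))) = 16396/((121*(7/5 - 120))) = 16396/((121*(-593/5))) = 16396/(-71753/5) = 16396*(-5/71753) = -81980/71753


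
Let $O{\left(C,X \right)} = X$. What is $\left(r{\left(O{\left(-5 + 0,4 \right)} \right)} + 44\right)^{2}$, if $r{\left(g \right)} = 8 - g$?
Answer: $2304$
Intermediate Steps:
$\left(r{\left(O{\left(-5 + 0,4 \right)} \right)} + 44\right)^{2} = \left(\left(8 - 4\right) + 44\right)^{2} = \left(4 + 44\right)^{2} = 48^{2} = 2304$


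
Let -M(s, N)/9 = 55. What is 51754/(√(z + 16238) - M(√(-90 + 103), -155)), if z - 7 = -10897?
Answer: 25618230/239677 - 103508*√1337/239677 ≈ 91.095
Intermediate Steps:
M(s, N) = -495 (M(s, N) = -9*55 = -495)
z = -10890 (z = 7 - 10897 = -10890)
51754/(√(z + 16238) - M(√(-90 + 103), -155)) = 51754/(√(-10890 + 16238) - 1*(-495)) = 51754/(√5348 + 495) = 51754/(2*√1337 + 495) = 51754/(495 + 2*√1337)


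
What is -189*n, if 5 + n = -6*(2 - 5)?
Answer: -2457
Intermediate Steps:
n = 13 (n = -5 - 6*(2 - 5) = -5 - 6*(-3) = -5 + 18 = 13)
-189*n = -189*13 = -2457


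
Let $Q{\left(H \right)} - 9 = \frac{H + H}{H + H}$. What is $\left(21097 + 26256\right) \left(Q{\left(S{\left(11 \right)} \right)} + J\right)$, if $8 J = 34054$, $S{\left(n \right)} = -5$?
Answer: $\frac{808173651}{4} \approx 2.0204 \cdot 10^{8}$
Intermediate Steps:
$J = \frac{17027}{4}$ ($J = \frac{1}{8} \cdot 34054 = \frac{17027}{4} \approx 4256.8$)
$Q{\left(H \right)} = 10$ ($Q{\left(H \right)} = 9 + \frac{H + H}{H + H} = 9 + \frac{2 H}{2 H} = 9 + 2 H \frac{1}{2 H} = 9 + 1 = 10$)
$\left(21097 + 26256\right) \left(Q{\left(S{\left(11 \right)} \right)} + J\right) = \left(21097 + 26256\right) \left(10 + \frac{17027}{4}\right) = 47353 \cdot \frac{17067}{4} = \frac{808173651}{4}$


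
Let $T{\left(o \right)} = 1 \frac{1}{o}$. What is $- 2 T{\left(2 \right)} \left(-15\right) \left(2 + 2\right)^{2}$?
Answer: $240$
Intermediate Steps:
$T{\left(o \right)} = \frac{1}{o}$
$- 2 T{\left(2 \right)} \left(-15\right) \left(2 + 2\right)^{2} = - \frac{2}{2} \left(-15\right) \left(2 + 2\right)^{2} = \left(-2\right) \frac{1}{2} \left(-15\right) 4^{2} = \left(-1\right) \left(-15\right) 16 = 15 \cdot 16 = 240$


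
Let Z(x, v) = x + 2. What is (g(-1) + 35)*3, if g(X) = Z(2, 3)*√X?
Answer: 105 + 12*I ≈ 105.0 + 12.0*I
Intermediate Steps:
Z(x, v) = 2 + x
g(X) = 4*√X (g(X) = (2 + 2)*√X = 4*√X)
(g(-1) + 35)*3 = (4*√(-1) + 35)*3 = (4*I + 35)*3 = (35 + 4*I)*3 = 105 + 12*I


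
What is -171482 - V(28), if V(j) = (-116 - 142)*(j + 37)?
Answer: -154712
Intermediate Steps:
V(j) = -9546 - 258*j (V(j) = -258*(37 + j) = -9546 - 258*j)
-171482 - V(28) = -171482 - (-9546 - 258*28) = -171482 - (-9546 - 7224) = -171482 - 1*(-16770) = -171482 + 16770 = -154712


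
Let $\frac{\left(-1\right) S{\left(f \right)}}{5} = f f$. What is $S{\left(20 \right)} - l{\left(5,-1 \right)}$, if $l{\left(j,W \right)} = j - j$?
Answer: $-2000$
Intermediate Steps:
$S{\left(f \right)} = - 5 f^{2}$ ($S{\left(f \right)} = - 5 f f = - 5 f^{2}$)
$l{\left(j,W \right)} = 0$
$S{\left(20 \right)} - l{\left(5,-1 \right)} = - 5 \cdot 20^{2} - 0 = \left(-5\right) 400 + 0 = -2000 + 0 = -2000$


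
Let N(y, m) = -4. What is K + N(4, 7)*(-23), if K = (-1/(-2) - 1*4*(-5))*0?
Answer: 92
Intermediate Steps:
K = 0 (K = (-1*(-½) - 4*(-5))*0 = (½ + 20)*0 = (41/2)*0 = 0)
K + N(4, 7)*(-23) = 0 - 4*(-23) = 0 + 92 = 92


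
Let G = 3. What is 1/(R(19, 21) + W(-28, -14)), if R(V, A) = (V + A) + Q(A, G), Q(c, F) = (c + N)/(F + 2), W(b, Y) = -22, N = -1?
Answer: 1/22 ≈ 0.045455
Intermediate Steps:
Q(c, F) = (-1 + c)/(2 + F) (Q(c, F) = (c - 1)/(F + 2) = (-1 + c)/(2 + F))
R(V, A) = -⅕ + V + 6*A/5 (R(V, A) = (V + A) + (-1 + A)/(2 + 3) = (A + V) + (-1 + A)/5 = (A + V) + (-⅕ + A/5) = -⅕ + V + 6*A/5)
1/(R(19, 21) + W(-28, -14)) = 1/((-⅕ + 19 + (6/5)*21) - 22) = 1/((-⅕ + 19 + 126/5) - 22) = 1/(44 - 22) = 1/22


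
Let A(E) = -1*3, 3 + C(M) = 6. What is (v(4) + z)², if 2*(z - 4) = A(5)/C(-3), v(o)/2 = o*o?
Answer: 5041/4 ≈ 1260.3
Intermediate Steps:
C(M) = 3 (C(M) = -3 + 6 = 3)
A(E) = -3
v(o) = 2*o² (v(o) = 2*(o*o) = 2*o²)
z = 7/2 (z = 4 + (-3/3)/2 = 4 + (-3*⅓)/2 = 4 + (½)*(-1) = 4 - ½ = 7/2 ≈ 3.5000)
(v(4) + z)² = (2*4² + 7/2)² = (2*16 + 7/2)² = (32 + 7/2)² = (71/2)² = 5041/4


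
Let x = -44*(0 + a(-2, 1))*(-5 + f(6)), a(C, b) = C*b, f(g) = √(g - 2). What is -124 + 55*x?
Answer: -14644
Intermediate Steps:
f(g) = √(-2 + g)
x = -264 (x = -44*(0 - 2*1)*(-5 + √(-2 + 6)) = -44*(0 - 2)*(-5 + √4) = -(-88)*(-5 + 2) = -(-88)*(-3) = -44*6 = -264)
-124 + 55*x = -124 + 55*(-264) = -124 - 14520 = -14644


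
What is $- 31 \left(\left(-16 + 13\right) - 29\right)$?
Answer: $992$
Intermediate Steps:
$- 31 \left(\left(-16 + 13\right) - 29\right) = - 31 \left(-3 - 29\right) = \left(-31\right) \left(-32\right) = 992$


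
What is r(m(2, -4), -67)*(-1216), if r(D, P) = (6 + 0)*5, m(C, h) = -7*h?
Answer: -36480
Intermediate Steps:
r(D, P) = 30 (r(D, P) = 6*5 = 30)
r(m(2, -4), -67)*(-1216) = 30*(-1216) = -36480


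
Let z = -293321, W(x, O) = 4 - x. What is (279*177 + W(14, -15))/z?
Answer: -49373/293321 ≈ -0.16832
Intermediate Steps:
(279*177 + W(14, -15))/z = (279*177 + (4 - 1*14))/(-293321) = (49383 + (4 - 14))*(-1/293321) = (49383 - 10)*(-1/293321) = 49373*(-1/293321) = -49373/293321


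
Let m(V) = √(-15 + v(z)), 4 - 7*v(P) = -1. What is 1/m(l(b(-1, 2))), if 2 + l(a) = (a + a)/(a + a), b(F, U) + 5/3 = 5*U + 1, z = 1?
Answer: -I*√7/10 ≈ -0.26458*I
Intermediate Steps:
v(P) = 5/7 (v(P) = 4/7 - ⅐*(-1) = 4/7 + ⅐ = 5/7)
b(F, U) = -⅔ + 5*U (b(F, U) = -5/3 + (5*U + 1) = -5/3 + (1 + 5*U) = -⅔ + 5*U)
l(a) = -1 (l(a) = -2 + (a + a)/(a + a) = -2 + (2*a)/((2*a)) = -2 + (2*a)*(1/(2*a)) = -2 + 1 = -1)
m(V) = 10*I*√7/7 (m(V) = √(-15 + 5/7) = √(-100/7) = 10*I*√7/7)
1/m(l(b(-1, 2))) = 1/(10*I*√7/7) = -I*√7/10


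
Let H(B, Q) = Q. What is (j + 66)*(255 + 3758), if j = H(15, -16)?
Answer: 200650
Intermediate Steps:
j = -16
(j + 66)*(255 + 3758) = (-16 + 66)*(255 + 3758) = 50*4013 = 200650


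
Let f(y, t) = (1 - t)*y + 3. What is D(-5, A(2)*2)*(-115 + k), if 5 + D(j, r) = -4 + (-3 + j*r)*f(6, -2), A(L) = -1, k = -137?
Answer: -34776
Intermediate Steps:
f(y, t) = 3 + y*(1 - t) (f(y, t) = y*(1 - t) + 3 = 3 + y*(1 - t))
D(j, r) = -72 + 21*j*r (D(j, r) = -5 + (-4 + (-3 + j*r)*(3 + 6 - 1*(-2)*6)) = -5 + (-4 + (-3 + j*r)*(3 + 6 + 12)) = -5 + (-4 + (-3 + j*r)*21) = -5 + (-4 + (-63 + 21*j*r)) = -5 + (-67 + 21*j*r) = -72 + 21*j*r)
D(-5, A(2)*2)*(-115 + k) = (-72 + 21*(-5)*(-1*2))*(-115 - 137) = (-72 + 21*(-5)*(-2))*(-252) = (-72 + 210)*(-252) = 138*(-252) = -34776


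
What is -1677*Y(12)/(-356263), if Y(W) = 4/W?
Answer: 559/356263 ≈ 0.0015691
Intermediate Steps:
-1677*Y(12)/(-356263) = -6708/12/(-356263) = -6708/12*(-1/356263) = -1677*1/3*(-1/356263) = -559*(-1/356263) = 559/356263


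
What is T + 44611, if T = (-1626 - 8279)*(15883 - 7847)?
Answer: -79551969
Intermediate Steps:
T = -79596580 (T = -9905*8036 = -79596580)
T + 44611 = -79596580 + 44611 = -79551969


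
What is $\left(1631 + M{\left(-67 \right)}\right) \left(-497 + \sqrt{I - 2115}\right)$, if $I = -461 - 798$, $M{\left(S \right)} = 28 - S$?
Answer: $-857822 + 1726 i \sqrt{3374} \approx -8.5782 \cdot 10^{5} + 1.0026 \cdot 10^{5} i$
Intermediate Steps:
$I = -1259$ ($I = -461 - 798 = -1259$)
$\left(1631 + M{\left(-67 \right)}\right) \left(-497 + \sqrt{I - 2115}\right) = \left(1631 + \left(28 - -67\right)\right) \left(-497 + \sqrt{-1259 - 2115}\right) = \left(1631 + \left(28 + 67\right)\right) \left(-497 + \sqrt{-3374}\right) = \left(1631 + 95\right) \left(-497 + i \sqrt{3374}\right) = 1726 \left(-497 + i \sqrt{3374}\right) = -857822 + 1726 i \sqrt{3374}$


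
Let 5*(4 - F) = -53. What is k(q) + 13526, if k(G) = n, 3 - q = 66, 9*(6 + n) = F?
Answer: 608473/45 ≈ 13522.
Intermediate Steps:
F = 73/5 (F = 4 - ⅕*(-53) = 4 + 53/5 = 73/5 ≈ 14.600)
n = -197/45 (n = -6 + (⅑)*(73/5) = -6 + 73/45 = -197/45 ≈ -4.3778)
q = -63 (q = 3 - 1*66 = 3 - 66 = -63)
k(G) = -197/45
k(q) + 13526 = -197/45 + 13526 = 608473/45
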